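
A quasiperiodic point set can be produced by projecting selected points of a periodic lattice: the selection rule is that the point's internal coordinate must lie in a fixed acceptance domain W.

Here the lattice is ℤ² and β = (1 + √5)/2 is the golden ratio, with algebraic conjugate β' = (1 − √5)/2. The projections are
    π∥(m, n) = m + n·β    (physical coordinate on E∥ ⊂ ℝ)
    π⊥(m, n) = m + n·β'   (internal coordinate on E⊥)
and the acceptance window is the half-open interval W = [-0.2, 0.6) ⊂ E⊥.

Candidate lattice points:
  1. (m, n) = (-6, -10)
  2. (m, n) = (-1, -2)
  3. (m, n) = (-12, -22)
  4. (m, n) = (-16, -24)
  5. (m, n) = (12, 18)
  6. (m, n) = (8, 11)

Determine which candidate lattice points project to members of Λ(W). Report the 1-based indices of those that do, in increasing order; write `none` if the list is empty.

β' = (1−√5)/2 ≈ -0.6180.
#1 (-6,-10): internal coord -6 + (-10)·β' = +0.1803; +0.1803 ∈ [-0.2, 0.6) → IN Λ
#2 (-1,-2): internal coord -1 + (-2)·β' = +0.2361; +0.2361 ∈ [-0.2, 0.6) → IN Λ
#3 (-12,-22): internal coord -12 + (-22)·β' = +1.5967; +1.5967 ∉ [-0.2, 0.6) → out
#4 (-16,-24): internal coord -16 + (-24)·β' = -1.1672; -1.1672 ∉ [-0.2, 0.6) → out
#5 (12,18): internal coord 12 + (18)·β' = +0.8754; +0.8754 ∉ [-0.2, 0.6) → out
#6 (8,11): internal coord 8 + (11)·β' = +1.2016; +1.2016 ∉ [-0.2, 0.6) → out

1, 2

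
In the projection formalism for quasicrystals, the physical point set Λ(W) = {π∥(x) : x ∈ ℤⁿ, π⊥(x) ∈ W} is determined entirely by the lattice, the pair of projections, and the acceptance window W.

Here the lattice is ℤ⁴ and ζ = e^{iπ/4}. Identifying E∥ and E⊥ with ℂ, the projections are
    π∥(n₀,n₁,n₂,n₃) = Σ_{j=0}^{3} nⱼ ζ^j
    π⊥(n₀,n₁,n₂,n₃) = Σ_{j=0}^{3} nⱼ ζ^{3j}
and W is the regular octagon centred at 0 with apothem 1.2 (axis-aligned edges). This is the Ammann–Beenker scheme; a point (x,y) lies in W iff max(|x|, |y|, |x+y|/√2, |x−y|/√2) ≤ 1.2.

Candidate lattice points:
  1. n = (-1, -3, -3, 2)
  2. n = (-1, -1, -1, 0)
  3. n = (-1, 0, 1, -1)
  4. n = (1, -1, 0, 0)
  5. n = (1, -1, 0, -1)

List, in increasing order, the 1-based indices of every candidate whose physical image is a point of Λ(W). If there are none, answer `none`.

π⊥(n) = n₀ + n₁ζ³ + n₂ζ⁶ + n₃ζ⁹ where ζ = e^{iπ/4}.
candidate 1: n = (-1, -3, -3, 2) → π⊥ ≈ (+2.53553, +2.29289); max(|x|,|y|,|x±y|/√2) = 3.41421 > 1.2 ⇒ ∉ W
candidate 2: n = (-1, -1, -1, 0) → π⊥ ≈ (-0.29289, +0.29289); max(|x|,|y|,|x±y|/√2) = 0.41421 ≤ 1.2 ⇒ ∈ W
candidate 3: n = (-1, 0, 1, -1) → π⊥ ≈ (-1.70711, -1.70711); max(|x|,|y|,|x±y|/√2) = 2.41421 > 1.2 ⇒ ∉ W
candidate 4: n = (1, -1, 0, 0) → π⊥ ≈ (+1.70711, -0.70711); max(|x|,|y|,|x±y|/√2) = 1.70711 > 1.2 ⇒ ∉ W
candidate 5: n = (1, -1, 0, -1) → π⊥ ≈ (+1.00000, -1.41421); max(|x|,|y|,|x±y|/√2) = 1.70711 > 1.2 ⇒ ∉ W

2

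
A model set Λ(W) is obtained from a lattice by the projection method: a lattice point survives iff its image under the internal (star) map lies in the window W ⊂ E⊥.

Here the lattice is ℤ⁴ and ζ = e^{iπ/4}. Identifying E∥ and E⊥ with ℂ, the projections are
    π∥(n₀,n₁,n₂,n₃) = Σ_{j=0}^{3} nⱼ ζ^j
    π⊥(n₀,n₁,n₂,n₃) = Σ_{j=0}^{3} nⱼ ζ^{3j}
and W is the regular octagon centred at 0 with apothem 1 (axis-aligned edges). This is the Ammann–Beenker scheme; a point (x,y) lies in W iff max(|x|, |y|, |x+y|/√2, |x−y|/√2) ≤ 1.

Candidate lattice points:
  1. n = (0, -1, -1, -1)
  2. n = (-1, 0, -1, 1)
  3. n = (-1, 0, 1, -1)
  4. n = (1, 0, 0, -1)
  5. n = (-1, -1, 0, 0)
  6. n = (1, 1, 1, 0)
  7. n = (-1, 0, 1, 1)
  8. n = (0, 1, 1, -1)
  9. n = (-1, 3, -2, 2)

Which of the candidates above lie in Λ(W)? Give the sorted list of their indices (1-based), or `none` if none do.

Internal map: ζ^{3j} for j=0..3 gives (1,0), (−√2/2,√2/2), (0,−1), (√2/2,√2/2).
#1 (0, -1, -1, -1): internal (0.0000, -0.4142); octagon support 0.4142 vs apothem 1 → ∈ W
#2 (-1, 0, -1, 1): internal (-0.2929, 1.7071); octagon support 1.7071 vs apothem 1 → ∉ W
#3 (-1, 0, 1, -1): internal (-1.7071, -1.7071); octagon support 2.4142 vs apothem 1 → ∉ W
#4 (1, 0, 0, -1): internal (0.2929, -0.7071); octagon support 0.7071 vs apothem 1 → ∈ W
#5 (-1, -1, 0, 0): internal (-0.2929, -0.7071); octagon support 0.7071 vs apothem 1 → ∈ W
#6 (1, 1, 1, 0): internal (0.2929, -0.2929); octagon support 0.4142 vs apothem 1 → ∈ W
#7 (-1, 0, 1, 1): internal (-0.2929, -0.2929); octagon support 0.4142 vs apothem 1 → ∈ W
#8 (0, 1, 1, -1): internal (-1.4142, -1.0000); octagon support 1.7071 vs apothem 1 → ∉ W
#9 (-1, 3, -2, 2): internal (-1.7071, 5.5355); octagon support 5.5355 vs apothem 1 → ∉ W

1, 4, 5, 6, 7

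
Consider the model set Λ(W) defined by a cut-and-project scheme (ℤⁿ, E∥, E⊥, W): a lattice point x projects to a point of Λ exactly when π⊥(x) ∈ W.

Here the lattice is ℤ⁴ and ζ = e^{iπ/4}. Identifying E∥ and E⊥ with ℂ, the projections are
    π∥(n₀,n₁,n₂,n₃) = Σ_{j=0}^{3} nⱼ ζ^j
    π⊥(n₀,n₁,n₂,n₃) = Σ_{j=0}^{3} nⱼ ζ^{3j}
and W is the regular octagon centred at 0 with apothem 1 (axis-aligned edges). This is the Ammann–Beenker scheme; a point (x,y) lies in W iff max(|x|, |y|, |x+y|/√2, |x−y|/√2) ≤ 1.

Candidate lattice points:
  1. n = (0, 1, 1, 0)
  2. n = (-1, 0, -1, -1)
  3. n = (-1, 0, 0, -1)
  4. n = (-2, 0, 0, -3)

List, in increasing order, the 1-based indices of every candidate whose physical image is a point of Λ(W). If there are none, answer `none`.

With ζ = e^{iπ/4} the internal vectors are ζ^0,ζ^3,ζ^6,ζ^9.
#1 (0, 1, 1, 0): internal (-0.70711, -0.29289); octagon support 0.70711 vs apothem 1 → ∈ W
#2 (-1, 0, -1, -1): internal (-1.70711, 0.29289); octagon support 1.70711 vs apothem 1 → ∉ W
#3 (-1, 0, 0, -1): internal (-1.70711, -0.70711); octagon support 1.70711 vs apothem 1 → ∉ W
#4 (-2, 0, 0, -3): internal (-4.12132, -2.12132); octagon support 4.41421 vs apothem 1 → ∉ W

1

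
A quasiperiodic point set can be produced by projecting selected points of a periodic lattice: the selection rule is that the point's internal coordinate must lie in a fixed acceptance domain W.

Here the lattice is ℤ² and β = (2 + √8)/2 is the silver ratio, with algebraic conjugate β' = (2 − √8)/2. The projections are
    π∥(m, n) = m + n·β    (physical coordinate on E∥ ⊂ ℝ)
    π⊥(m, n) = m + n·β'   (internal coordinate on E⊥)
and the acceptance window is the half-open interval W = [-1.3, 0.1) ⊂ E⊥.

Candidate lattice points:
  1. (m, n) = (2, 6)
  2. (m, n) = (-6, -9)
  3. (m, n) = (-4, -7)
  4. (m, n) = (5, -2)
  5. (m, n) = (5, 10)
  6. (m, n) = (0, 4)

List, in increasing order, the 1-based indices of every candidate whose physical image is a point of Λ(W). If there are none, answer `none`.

Compute β' = (2−√8)/2 = -0.4142, so π⊥(m,n) = m -0.4142·n.
#1 (2,6): internal coord 2 + (6)·β' = -0.4853; -0.4853 ∈ [-1.3, 0.1) → IN Λ
#2 (-6,-9): internal coord -6 + (-9)·β' = -2.2721; -2.2721 ∉ [-1.3, 0.1) → out
#3 (-4,-7): internal coord -4 + (-7)·β' = -1.1005; -1.1005 ∈ [-1.3, 0.1) → IN Λ
#4 (5,-2): internal coord 5 + (-2)·β' = +5.8284; +5.8284 ∉ [-1.3, 0.1) → out
#5 (5,10): internal coord 5 + (10)·β' = +0.8579; +0.8579 ∉ [-1.3, 0.1) → out
#6 (0,4): internal coord 0 + (4)·β' = -1.6569; -1.6569 ∉ [-1.3, 0.1) → out

1, 3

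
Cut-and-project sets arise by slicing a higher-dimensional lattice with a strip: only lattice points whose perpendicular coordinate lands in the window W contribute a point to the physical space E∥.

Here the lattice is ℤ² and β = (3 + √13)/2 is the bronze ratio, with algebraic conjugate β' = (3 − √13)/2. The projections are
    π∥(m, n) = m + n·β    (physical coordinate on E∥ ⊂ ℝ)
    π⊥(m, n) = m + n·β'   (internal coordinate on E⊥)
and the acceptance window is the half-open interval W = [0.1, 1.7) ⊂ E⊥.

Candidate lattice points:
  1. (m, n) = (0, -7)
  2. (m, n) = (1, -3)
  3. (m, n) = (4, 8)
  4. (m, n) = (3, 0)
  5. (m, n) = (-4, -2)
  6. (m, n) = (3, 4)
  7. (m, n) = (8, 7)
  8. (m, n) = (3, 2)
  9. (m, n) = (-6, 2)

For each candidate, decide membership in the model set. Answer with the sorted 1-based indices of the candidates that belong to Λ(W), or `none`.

β' = (3−√13)/2 ≈ -0.30278.
candidate 1: (m,n)=(0,-7) → π∥ = 0-7·β ≈ -23.11943, π⊥ = 0-7·β' ≈ 2.11943 ∉ [0.1, 1.7) ⇒ out
candidate 2: (m,n)=(1,-3) → π∥ = 1-3·β ≈ -8.90833, π⊥ = 1-3·β' ≈ 1.90833 ∉ [0.1, 1.7) ⇒ out
candidate 3: (m,n)=(4,8) → π∥ = 4+8·β ≈ 30.42221, π⊥ = 4+8·β' ≈ 1.57779 ∈ [0.1, 1.7) ⇒ IN Λ
candidate 4: (m,n)=(3,0) → π∥ = 3+0·β ≈ 3.00000, π⊥ = 3+0·β' ≈ 3.00000 ∉ [0.1, 1.7) ⇒ out
candidate 5: (m,n)=(-4,-2) → π∥ = -4-2·β ≈ -10.60555, π⊥ = -4-2·β' ≈ -3.39445 ∉ [0.1, 1.7) ⇒ out
candidate 6: (m,n)=(3,4) → π∥ = 3+4·β ≈ 16.21110, π⊥ = 3+4·β' ≈ 1.78890 ∉ [0.1, 1.7) ⇒ out
candidate 7: (m,n)=(8,7) → π∥ = 8+7·β ≈ 31.11943, π⊥ = 8+7·β' ≈ 5.88057 ∉ [0.1, 1.7) ⇒ out
candidate 8: (m,n)=(3,2) → π∥ = 3+2·β ≈ 9.60555, π⊥ = 3+2·β' ≈ 2.39445 ∉ [0.1, 1.7) ⇒ out
candidate 9: (m,n)=(-6,2) → π∥ = -6+2·β ≈ 0.60555, π⊥ = -6+2·β' ≈ -6.60555 ∉ [0.1, 1.7) ⇒ out

3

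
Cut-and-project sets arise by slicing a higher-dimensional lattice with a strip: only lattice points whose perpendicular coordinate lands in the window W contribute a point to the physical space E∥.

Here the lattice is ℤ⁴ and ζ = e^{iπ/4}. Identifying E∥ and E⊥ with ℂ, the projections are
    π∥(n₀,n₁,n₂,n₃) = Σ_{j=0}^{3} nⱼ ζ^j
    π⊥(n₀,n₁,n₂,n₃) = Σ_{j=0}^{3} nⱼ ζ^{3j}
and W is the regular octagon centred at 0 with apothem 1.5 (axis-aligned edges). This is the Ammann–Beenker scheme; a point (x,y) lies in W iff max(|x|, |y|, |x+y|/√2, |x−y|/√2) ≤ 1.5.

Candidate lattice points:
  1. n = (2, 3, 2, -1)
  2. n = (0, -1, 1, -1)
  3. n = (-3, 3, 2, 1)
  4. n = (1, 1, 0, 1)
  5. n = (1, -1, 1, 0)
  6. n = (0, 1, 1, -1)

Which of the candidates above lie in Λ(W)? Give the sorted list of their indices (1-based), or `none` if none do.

Internal map: ζ^{3j} for j=0..3 gives (1,0), (−√2/2,√2/2), (0,−1), (√2/2,√2/2).
candidate 1: n = (2, 3, 2, -1) → π⊥ ≈ (-0.82843, -0.58579); max(|x|,|y|,|x±y|/√2) = 1.00000 ≤ 1.5 ⇒ ∈ W
candidate 2: n = (0, -1, 1, -1) → π⊥ ≈ (+0.00000, -2.41421); max(|x|,|y|,|x±y|/√2) = 2.41421 > 1.5 ⇒ ∉ W
candidate 3: n = (-3, 3, 2, 1) → π⊥ ≈ (-4.41421, +0.82843); max(|x|,|y|,|x±y|/√2) = 4.41421 > 1.5 ⇒ ∉ W
candidate 4: n = (1, 1, 0, 1) → π⊥ ≈ (+1.00000, +1.41421); max(|x|,|y|,|x±y|/√2) = 1.70711 > 1.5 ⇒ ∉ W
candidate 5: n = (1, -1, 1, 0) → π⊥ ≈ (+1.70711, -1.70711); max(|x|,|y|,|x±y|/√2) = 2.41421 > 1.5 ⇒ ∉ W
candidate 6: n = (0, 1, 1, -1) → π⊥ ≈ (-1.41421, -1.00000); max(|x|,|y|,|x±y|/√2) = 1.70711 > 1.5 ⇒ ∉ W

1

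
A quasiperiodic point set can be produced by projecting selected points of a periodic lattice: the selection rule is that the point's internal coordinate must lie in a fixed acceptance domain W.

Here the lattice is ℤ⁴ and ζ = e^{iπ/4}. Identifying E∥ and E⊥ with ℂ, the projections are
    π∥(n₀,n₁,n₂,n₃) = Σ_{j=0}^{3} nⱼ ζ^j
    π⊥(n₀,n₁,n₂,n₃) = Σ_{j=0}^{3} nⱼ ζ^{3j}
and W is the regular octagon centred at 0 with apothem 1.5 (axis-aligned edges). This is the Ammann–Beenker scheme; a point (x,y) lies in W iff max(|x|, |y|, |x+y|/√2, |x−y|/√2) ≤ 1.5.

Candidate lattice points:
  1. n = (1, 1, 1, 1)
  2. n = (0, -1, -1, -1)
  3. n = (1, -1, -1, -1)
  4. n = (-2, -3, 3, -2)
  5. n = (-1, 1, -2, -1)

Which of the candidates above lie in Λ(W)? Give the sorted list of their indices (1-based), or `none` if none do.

1, 2, 3

π⊥(n) = n₀ + n₁ζ³ + n₂ζ⁶ + n₃ζ⁹ where ζ = e^{iπ/4}.
candidate 1: n = (1, 1, 1, 1) → π⊥ ≈ (+1.000000, +0.414214); max(|x|,|y|,|x±y|/√2) = 1.000000 ≤ 1.5 ⇒ ∈ W
candidate 2: n = (0, -1, -1, -1) → π⊥ ≈ (+0.000000, -0.414214); max(|x|,|y|,|x±y|/√2) = 0.414214 ≤ 1.5 ⇒ ∈ W
candidate 3: n = (1, -1, -1, -1) → π⊥ ≈ (+1.000000, -0.414214); max(|x|,|y|,|x±y|/√2) = 1.000000 ≤ 1.5 ⇒ ∈ W
candidate 4: n = (-2, -3, 3, -2) → π⊥ ≈ (-1.292893, -6.535534); max(|x|,|y|,|x±y|/√2) = 6.535534 > 1.5 ⇒ ∉ W
candidate 5: n = (-1, 1, -2, -1) → π⊥ ≈ (-2.414214, +2.000000); max(|x|,|y|,|x±y|/√2) = 3.121320 > 1.5 ⇒ ∉ W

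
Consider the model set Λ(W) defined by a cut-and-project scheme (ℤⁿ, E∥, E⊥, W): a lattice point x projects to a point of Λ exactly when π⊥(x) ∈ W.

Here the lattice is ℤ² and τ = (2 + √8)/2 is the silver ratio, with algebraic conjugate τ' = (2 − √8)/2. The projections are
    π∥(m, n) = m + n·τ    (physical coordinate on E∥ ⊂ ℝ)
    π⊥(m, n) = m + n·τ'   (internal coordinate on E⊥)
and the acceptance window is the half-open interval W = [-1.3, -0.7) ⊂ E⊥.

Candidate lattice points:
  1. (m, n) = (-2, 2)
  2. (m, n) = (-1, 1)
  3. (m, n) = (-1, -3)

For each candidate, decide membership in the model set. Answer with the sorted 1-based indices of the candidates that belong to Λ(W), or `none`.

Numerically τ ≈ 2.414214 and τ' = −1/τ ≈ -0.414214.
#1 (-2,2): internal coord -2 + (2)·τ' = -2.828427; -2.828427 ∉ [-1.3, -0.7) → out
#2 (-1,1): internal coord -1 + (1)·τ' = -1.414214; -1.414214 ∉ [-1.3, -0.7) → out
#3 (-1,-3): internal coord -1 + (-3)·τ' = +0.242641; +0.242641 ∉ [-1.3, -0.7) → out

none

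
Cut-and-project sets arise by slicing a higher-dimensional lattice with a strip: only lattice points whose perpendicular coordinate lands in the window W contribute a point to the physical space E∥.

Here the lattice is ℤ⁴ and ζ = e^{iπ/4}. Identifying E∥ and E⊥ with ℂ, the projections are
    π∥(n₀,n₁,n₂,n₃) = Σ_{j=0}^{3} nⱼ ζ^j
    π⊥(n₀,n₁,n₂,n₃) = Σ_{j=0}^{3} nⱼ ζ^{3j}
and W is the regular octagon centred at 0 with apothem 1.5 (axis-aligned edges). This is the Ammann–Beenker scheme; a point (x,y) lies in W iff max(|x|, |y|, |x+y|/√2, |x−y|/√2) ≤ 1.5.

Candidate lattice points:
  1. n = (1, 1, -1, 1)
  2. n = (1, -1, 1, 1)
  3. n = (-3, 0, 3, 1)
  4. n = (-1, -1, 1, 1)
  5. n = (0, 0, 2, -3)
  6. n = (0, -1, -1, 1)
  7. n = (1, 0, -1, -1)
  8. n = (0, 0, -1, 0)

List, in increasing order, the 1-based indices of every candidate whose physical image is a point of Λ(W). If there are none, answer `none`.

Internal map: ζ^{3j} for j=0..3 gives (1,0), (−√2/2,√2/2), (0,−1), (√2/2,√2/2).
#1 (1, 1, -1, 1): internal (1.00000, 2.41421); octagon support 2.41421 vs apothem 1.5 → ∉ W
#2 (1, -1, 1, 1): internal (2.41421, -1.00000); octagon support 2.41421 vs apothem 1.5 → ∉ W
#3 (-3, 0, 3, 1): internal (-2.29289, -2.29289); octagon support 3.24264 vs apothem 1.5 → ∉ W
#4 (-1, -1, 1, 1): internal (0.41421, -1.00000); octagon support 1.00000 vs apothem 1.5 → ∈ W
#5 (0, 0, 2, -3): internal (-2.12132, -4.12132); octagon support 4.41421 vs apothem 1.5 → ∉ W
#6 (0, -1, -1, 1): internal (1.41421, 1.00000); octagon support 1.70711 vs apothem 1.5 → ∉ W
#7 (1, 0, -1, -1): internal (0.29289, 0.29289); octagon support 0.41421 vs apothem 1.5 → ∈ W
#8 (0, 0, -1, 0): internal (0.00000, 1.00000); octagon support 1.00000 vs apothem 1.5 → ∈ W

4, 7, 8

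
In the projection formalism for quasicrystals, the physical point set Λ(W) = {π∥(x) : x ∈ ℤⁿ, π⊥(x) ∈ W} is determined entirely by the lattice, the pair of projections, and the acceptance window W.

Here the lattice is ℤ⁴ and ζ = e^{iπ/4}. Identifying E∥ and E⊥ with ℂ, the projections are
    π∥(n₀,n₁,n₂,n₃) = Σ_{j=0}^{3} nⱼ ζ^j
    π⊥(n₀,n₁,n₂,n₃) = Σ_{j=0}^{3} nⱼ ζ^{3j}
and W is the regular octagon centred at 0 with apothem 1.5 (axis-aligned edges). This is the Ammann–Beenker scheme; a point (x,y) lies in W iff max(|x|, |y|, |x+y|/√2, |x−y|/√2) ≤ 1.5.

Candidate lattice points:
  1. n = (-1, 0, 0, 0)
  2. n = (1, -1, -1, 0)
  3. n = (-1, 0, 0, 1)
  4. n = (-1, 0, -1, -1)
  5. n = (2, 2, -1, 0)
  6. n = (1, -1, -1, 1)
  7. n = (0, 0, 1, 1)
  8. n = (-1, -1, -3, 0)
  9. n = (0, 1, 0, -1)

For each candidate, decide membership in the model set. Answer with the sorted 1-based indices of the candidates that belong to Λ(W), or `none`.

Internal map: ζ^{3j} for j=0..3 gives (1,0), (−√2/2,√2/2), (0,−1), (√2/2,√2/2).
#1 (-1, 0, 0, 0): internal (-1.000000, 0.000000); octagon support 1.000000 vs apothem 1.5 → ∈ W
#2 (1, -1, -1, 0): internal (1.707107, 0.292893); octagon support 1.707107 vs apothem 1.5 → ∉ W
#3 (-1, 0, 0, 1): internal (-0.292893, 0.707107); octagon support 0.707107 vs apothem 1.5 → ∈ W
#4 (-1, 0, -1, -1): internal (-1.707107, 0.292893); octagon support 1.707107 vs apothem 1.5 → ∉ W
#5 (2, 2, -1, 0): internal (0.585786, 2.414214); octagon support 2.414214 vs apothem 1.5 → ∉ W
#6 (1, -1, -1, 1): internal (2.414214, 1.000000); octagon support 2.414214 vs apothem 1.5 → ∉ W
#7 (0, 0, 1, 1): internal (0.707107, -0.292893); octagon support 0.707107 vs apothem 1.5 → ∈ W
#8 (-1, -1, -3, 0): internal (-0.292893, 2.292893); octagon support 2.292893 vs apothem 1.5 → ∉ W
#9 (0, 1, 0, -1): internal (-1.414214, 0.000000); octagon support 1.414214 vs apothem 1.5 → ∈ W

1, 3, 7, 9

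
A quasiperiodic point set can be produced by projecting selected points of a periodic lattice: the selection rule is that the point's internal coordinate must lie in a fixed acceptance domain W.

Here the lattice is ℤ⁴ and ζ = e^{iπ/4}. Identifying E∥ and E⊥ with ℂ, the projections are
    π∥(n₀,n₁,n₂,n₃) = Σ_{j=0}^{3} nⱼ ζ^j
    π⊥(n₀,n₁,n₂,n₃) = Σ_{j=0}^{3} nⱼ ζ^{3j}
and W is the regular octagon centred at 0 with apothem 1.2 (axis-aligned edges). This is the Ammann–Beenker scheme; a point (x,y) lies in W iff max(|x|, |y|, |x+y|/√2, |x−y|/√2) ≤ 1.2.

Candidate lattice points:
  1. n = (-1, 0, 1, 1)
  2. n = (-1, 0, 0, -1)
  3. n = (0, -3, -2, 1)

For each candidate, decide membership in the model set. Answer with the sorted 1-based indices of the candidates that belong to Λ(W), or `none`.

1

With ζ = e^{iπ/4} the internal vectors are ζ^0,ζ^3,ζ^6,ζ^9.
#1 (-1, 0, 1, 1): internal (-0.2929, -0.2929); octagon support 0.4142 vs apothem 1.2 → ∈ W
#2 (-1, 0, 0, -1): internal (-1.7071, -0.7071); octagon support 1.7071 vs apothem 1.2 → ∉ W
#3 (0, -3, -2, 1): internal (2.8284, 0.5858); octagon support 2.8284 vs apothem 1.2 → ∉ W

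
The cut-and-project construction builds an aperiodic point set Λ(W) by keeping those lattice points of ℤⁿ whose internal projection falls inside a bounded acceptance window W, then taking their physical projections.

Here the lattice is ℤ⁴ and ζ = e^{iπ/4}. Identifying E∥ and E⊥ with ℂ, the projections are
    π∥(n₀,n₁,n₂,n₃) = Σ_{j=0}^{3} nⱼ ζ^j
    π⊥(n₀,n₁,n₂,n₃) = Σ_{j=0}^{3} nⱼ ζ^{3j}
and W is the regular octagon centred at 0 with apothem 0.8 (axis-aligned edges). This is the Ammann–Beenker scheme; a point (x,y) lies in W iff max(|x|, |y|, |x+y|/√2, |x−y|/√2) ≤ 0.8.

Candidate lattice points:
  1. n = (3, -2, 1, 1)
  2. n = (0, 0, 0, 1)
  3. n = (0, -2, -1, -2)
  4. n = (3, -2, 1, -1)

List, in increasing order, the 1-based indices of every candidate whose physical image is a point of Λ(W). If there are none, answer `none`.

π⊥(n) = n₀ + n₁ζ³ + n₂ζ⁶ + n₃ζ⁹ where ζ = e^{iπ/4}.
candidate 1: n = (3, -2, 1, 1) → π⊥ ≈ (+5.1213, -1.7071); max(|x|,|y|,|x±y|/√2) = 5.1213 > 0.8 ⇒ ∉ W
candidate 2: n = (0, 0, 0, 1) → π⊥ ≈ (+0.7071, +0.7071); max(|x|,|y|,|x±y|/√2) = 1.0000 > 0.8 ⇒ ∉ W
candidate 3: n = (0, -2, -1, -2) → π⊥ ≈ (+0.0000, -1.8284); max(|x|,|y|,|x±y|/√2) = 1.8284 > 0.8 ⇒ ∉ W
candidate 4: n = (3, -2, 1, -1) → π⊥ ≈ (+3.7071, -3.1213); max(|x|,|y|,|x±y|/√2) = 4.8284 > 0.8 ⇒ ∉ W

none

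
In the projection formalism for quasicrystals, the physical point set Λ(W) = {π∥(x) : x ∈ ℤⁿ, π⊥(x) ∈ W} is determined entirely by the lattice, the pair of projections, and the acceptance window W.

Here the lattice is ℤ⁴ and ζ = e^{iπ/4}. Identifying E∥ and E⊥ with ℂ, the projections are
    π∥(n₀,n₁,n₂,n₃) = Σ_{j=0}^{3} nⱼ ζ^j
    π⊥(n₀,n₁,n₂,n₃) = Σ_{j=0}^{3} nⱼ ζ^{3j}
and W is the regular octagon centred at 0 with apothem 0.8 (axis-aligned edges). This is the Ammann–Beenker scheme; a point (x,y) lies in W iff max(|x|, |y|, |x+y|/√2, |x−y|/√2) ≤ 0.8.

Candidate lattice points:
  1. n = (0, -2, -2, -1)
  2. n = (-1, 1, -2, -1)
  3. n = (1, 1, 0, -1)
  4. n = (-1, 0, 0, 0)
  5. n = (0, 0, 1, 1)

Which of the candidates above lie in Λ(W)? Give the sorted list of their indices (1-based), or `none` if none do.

π⊥(n) = n₀ + n₁ζ³ + n₂ζ⁶ + n₃ζ⁹ where ζ = e^{iπ/4}.
candidate 1: n = (0, -2, -2, -1) → π⊥ ≈ (+0.70711, -0.12132); max(|x|,|y|,|x±y|/√2) = 0.70711 ≤ 0.8 ⇒ ∈ W
candidate 2: n = (-1, 1, -2, -1) → π⊥ ≈ (-2.41421, +2.00000); max(|x|,|y|,|x±y|/√2) = 3.12132 > 0.8 ⇒ ∉ W
candidate 3: n = (1, 1, 0, -1) → π⊥ ≈ (-0.41421, +0.00000); max(|x|,|y|,|x±y|/√2) = 0.41421 ≤ 0.8 ⇒ ∈ W
candidate 4: n = (-1, 0, 0, 0) → π⊥ ≈ (-1.00000, +0.00000); max(|x|,|y|,|x±y|/√2) = 1.00000 > 0.8 ⇒ ∉ W
candidate 5: n = (0, 0, 1, 1) → π⊥ ≈ (+0.70711, -0.29289); max(|x|,|y|,|x±y|/√2) = 0.70711 ≤ 0.8 ⇒ ∈ W

1, 3, 5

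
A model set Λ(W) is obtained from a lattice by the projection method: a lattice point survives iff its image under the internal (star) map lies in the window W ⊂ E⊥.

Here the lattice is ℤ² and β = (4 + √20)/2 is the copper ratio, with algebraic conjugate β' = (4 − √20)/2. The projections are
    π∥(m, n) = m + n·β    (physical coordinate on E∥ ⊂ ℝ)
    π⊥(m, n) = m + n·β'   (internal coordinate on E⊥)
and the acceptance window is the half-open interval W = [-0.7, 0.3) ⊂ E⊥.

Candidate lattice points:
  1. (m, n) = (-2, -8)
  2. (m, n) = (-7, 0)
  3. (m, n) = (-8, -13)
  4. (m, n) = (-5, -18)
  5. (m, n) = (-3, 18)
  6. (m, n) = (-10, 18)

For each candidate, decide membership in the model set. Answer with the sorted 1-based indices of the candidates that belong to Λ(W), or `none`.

1

Numerically β ≈ 4.236068 and β' = −1/β ≈ -0.236068.
[1] lift (-2,-8): star map gives -0.111456; window check -0.7 ≤ -0.111456 < 0.3 is true → IN Λ
[2] lift (-7,0): star map gives -7.000000; window check -0.7 ≤ -7.000000 < 0.3 is false → out
[3] lift (-8,-13): star map gives -4.931116; window check -0.7 ≤ -4.931116 < 0.3 is false → out
[4] lift (-5,-18): star map gives -0.750776; window check -0.7 ≤ -0.750776 < 0.3 is false → out
[5] lift (-3,18): star map gives -7.249224; window check -0.7 ≤ -7.249224 < 0.3 is false → out
[6] lift (-10,18): star map gives -14.249224; window check -0.7 ≤ -14.249224 < 0.3 is false → out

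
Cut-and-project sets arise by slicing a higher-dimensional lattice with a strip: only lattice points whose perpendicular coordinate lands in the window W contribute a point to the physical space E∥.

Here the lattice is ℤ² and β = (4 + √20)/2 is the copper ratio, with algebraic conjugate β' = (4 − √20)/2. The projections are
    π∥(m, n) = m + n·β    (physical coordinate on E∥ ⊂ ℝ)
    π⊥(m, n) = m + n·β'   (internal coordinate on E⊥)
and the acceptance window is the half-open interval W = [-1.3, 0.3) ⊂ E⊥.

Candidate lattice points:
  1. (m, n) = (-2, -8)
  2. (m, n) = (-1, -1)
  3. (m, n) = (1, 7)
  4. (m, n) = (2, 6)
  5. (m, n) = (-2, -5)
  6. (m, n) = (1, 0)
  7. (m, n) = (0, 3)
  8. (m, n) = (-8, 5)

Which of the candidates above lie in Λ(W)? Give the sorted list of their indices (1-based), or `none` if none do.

1, 2, 3, 5, 7

Numerically β ≈ 4.2361 and β' = −1/β ≈ -0.2361.
[1] lift (-2,-8): star map gives -0.1115; window check -1.3 ≤ -0.1115 < 0.3 is true → IN Λ
[2] lift (-1,-1): star map gives -0.7639; window check -1.3 ≤ -0.7639 < 0.3 is true → IN Λ
[3] lift (1,7): star map gives -0.6525; window check -1.3 ≤ -0.6525 < 0.3 is true → IN Λ
[4] lift (2,6): star map gives 0.5836; window check -1.3 ≤ 0.5836 < 0.3 is false → out
[5] lift (-2,-5): star map gives -0.8197; window check -1.3 ≤ -0.8197 < 0.3 is true → IN Λ
[6] lift (1,0): star map gives 1.0000; window check -1.3 ≤ 1.0000 < 0.3 is false → out
[7] lift (0,3): star map gives -0.7082; window check -1.3 ≤ -0.7082 < 0.3 is true → IN Λ
[8] lift (-8,5): star map gives -9.1803; window check -1.3 ≤ -9.1803 < 0.3 is false → out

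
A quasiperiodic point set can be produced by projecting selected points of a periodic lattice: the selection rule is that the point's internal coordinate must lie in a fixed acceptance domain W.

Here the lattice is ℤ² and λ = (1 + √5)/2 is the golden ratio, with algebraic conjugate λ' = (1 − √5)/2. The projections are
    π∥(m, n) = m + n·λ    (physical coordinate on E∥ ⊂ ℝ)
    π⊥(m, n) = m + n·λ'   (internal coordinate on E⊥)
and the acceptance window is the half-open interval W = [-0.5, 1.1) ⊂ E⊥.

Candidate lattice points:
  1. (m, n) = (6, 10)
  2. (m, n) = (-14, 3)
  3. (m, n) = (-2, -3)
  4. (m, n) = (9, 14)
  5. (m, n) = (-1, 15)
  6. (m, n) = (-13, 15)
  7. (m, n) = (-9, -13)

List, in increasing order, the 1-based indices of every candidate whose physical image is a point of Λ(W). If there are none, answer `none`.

Numerically λ ≈ 1.618034 and λ' = −1/λ ≈ -0.618034.
[1] lift (6,10): star map gives -0.180340; window check -0.5 ≤ -0.180340 < 1.1 is true → IN Λ
[2] lift (-14,3): star map gives -15.854102; window check -0.5 ≤ -15.854102 < 1.1 is false → out
[3] lift (-2,-3): star map gives -0.145898; window check -0.5 ≤ -0.145898 < 1.1 is true → IN Λ
[4] lift (9,14): star map gives 0.347524; window check -0.5 ≤ 0.347524 < 1.1 is true → IN Λ
[5] lift (-1,15): star map gives -10.270510; window check -0.5 ≤ -10.270510 < 1.1 is false → out
[6] lift (-13,15): star map gives -22.270510; window check -0.5 ≤ -22.270510 < 1.1 is false → out
[7] lift (-9,-13): star map gives -0.965558; window check -0.5 ≤ -0.965558 < 1.1 is false → out

1, 3, 4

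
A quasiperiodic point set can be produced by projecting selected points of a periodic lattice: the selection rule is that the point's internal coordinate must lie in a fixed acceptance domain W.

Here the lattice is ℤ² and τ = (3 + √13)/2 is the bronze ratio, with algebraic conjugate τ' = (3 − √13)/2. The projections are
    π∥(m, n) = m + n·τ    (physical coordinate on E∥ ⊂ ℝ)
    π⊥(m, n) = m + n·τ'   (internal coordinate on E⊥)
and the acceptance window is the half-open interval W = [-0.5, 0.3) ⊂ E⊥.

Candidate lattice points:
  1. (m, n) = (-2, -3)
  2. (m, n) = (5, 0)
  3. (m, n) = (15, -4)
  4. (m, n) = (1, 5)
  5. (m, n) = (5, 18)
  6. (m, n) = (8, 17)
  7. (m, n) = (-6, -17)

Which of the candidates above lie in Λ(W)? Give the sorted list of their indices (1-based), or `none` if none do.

Compute τ' = (3−√13)/2 = -0.3028, so π⊥(m,n) = m -0.3028·n.
#1 (-2,-3): internal coord -2 + (-3)·τ' = -1.0917; -1.0917 ∉ [-0.5, 0.3) → out
#2 (5,0): internal coord 5 + (0)·τ' = +5.0000; +5.0000 ∉ [-0.5, 0.3) → out
#3 (15,-4): internal coord 15 + (-4)·τ' = +16.2111; +16.2111 ∉ [-0.5, 0.3) → out
#4 (1,5): internal coord 1 + (5)·τ' = -0.5139; -0.5139 ∉ [-0.5, 0.3) → out
#5 (5,18): internal coord 5 + (18)·τ' = -0.4500; -0.4500 ∈ [-0.5, 0.3) → IN Λ
#6 (8,17): internal coord 8 + (17)·τ' = +2.8528; +2.8528 ∉ [-0.5, 0.3) → out
#7 (-6,-17): internal coord -6 + (-17)·τ' = -0.8528; -0.8528 ∉ [-0.5, 0.3) → out

5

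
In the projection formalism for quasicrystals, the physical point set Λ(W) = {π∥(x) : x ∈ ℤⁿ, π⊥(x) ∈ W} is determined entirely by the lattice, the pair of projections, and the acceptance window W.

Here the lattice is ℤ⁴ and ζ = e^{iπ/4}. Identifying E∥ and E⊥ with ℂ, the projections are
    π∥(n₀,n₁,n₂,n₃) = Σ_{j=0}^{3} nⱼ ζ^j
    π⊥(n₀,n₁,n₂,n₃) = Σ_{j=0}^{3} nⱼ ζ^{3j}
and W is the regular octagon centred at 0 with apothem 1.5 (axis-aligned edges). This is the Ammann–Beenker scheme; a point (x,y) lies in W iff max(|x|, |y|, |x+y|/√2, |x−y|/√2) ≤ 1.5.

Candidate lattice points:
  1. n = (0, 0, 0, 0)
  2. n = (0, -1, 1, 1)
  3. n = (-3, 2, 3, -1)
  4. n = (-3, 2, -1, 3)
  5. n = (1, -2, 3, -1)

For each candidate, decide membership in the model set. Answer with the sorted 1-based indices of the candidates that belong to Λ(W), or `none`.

1

Internal map: ζ^{3j} for j=0..3 gives (1,0), (−√2/2,√2/2), (0,−1), (√2/2,√2/2).
candidate 1: n = (0, 0, 0, 0) → π⊥ ≈ (+0.000000, +0.000000); max(|x|,|y|,|x±y|/√2) = 0.000000 ≤ 1.5 ⇒ ∈ W
candidate 2: n = (0, -1, 1, 1) → π⊥ ≈ (+1.414214, -1.000000); max(|x|,|y|,|x±y|/√2) = 1.707107 > 1.5 ⇒ ∉ W
candidate 3: n = (-3, 2, 3, -1) → π⊥ ≈ (-5.121320, -2.292893); max(|x|,|y|,|x±y|/√2) = 5.242641 > 1.5 ⇒ ∉ W
candidate 4: n = (-3, 2, -1, 3) → π⊥ ≈ (-2.292893, +4.535534); max(|x|,|y|,|x±y|/√2) = 4.828427 > 1.5 ⇒ ∉ W
candidate 5: n = (1, -2, 3, -1) → π⊥ ≈ (+1.707107, -5.121320); max(|x|,|y|,|x±y|/√2) = 5.121320 > 1.5 ⇒ ∉ W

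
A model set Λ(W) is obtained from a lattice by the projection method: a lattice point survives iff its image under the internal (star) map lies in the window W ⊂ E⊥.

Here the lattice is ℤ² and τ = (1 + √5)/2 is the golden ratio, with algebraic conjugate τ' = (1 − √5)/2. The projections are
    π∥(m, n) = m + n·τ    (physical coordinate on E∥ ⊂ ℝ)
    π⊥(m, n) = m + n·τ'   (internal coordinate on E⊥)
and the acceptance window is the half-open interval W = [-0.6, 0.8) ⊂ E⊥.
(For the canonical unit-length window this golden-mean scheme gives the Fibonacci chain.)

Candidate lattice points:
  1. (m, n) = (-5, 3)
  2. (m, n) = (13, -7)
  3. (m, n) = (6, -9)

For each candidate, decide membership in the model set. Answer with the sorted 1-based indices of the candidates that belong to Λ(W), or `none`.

none

τ' = (1−√5)/2 ≈ -0.6180.
[1] lift (-5,3): star map gives -6.8541; window check -0.6 ≤ -6.8541 < 0.8 is false → out
[2] lift (13,-7): star map gives 17.3262; window check -0.6 ≤ 17.3262 < 0.8 is false → out
[3] lift (6,-9): star map gives 11.5623; window check -0.6 ≤ 11.5623 < 0.8 is false → out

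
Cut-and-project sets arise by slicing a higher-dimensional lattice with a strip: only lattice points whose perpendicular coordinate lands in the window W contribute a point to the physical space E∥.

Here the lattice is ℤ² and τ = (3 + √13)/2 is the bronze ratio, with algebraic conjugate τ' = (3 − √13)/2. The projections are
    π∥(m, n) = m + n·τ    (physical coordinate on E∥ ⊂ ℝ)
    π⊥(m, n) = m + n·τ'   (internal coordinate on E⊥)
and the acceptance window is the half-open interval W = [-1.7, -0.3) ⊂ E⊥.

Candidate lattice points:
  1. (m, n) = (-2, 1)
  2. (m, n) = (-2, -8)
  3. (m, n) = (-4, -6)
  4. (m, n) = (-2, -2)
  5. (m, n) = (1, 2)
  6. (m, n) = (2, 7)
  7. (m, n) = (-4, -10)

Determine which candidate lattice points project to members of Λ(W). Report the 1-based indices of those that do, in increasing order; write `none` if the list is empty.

4, 7

τ' = (3−√13)/2 ≈ -0.3028.
#1 (-2,1): internal coord -2 + (1)·τ' = -2.3028; -2.3028 ∉ [-1.7, -0.3) → out
#2 (-2,-8): internal coord -2 + (-8)·τ' = +0.4222; +0.4222 ∉ [-1.7, -0.3) → out
#3 (-4,-6): internal coord -4 + (-6)·τ' = -2.1833; -2.1833 ∉ [-1.7, -0.3) → out
#4 (-2,-2): internal coord -2 + (-2)·τ' = -1.3944; -1.3944 ∈ [-1.7, -0.3) → IN Λ
#5 (1,2): internal coord 1 + (2)·τ' = +0.3944; +0.3944 ∉ [-1.7, -0.3) → out
#6 (2,7): internal coord 2 + (7)·τ' = -0.1194; -0.1194 ∉ [-1.7, -0.3) → out
#7 (-4,-10): internal coord -4 + (-10)·τ' = -0.9722; -0.9722 ∈ [-1.7, -0.3) → IN Λ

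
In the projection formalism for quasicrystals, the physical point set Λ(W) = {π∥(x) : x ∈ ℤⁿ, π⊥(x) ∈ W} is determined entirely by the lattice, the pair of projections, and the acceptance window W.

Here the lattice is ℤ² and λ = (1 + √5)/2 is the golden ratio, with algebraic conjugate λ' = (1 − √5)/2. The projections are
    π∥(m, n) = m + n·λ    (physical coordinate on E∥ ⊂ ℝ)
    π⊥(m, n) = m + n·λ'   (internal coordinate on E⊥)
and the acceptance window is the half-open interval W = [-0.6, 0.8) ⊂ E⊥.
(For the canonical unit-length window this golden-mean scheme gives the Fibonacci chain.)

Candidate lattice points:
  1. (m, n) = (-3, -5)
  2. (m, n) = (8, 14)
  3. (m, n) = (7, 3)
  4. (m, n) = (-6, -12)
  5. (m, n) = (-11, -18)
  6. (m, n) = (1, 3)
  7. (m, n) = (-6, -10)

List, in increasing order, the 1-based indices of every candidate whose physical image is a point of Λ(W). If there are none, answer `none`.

λ' = (1−√5)/2 ≈ -0.6180.
candidate 1: (m,n)=(-3,-5) → π∥ = -3-5·λ ≈ -11.0902, π⊥ = -3-5·λ' ≈ 0.0902 ∈ [-0.6, 0.8) ⇒ IN Λ
candidate 2: (m,n)=(8,14) → π∥ = 8+14·λ ≈ 30.6525, π⊥ = 8+14·λ' ≈ -0.6525 ∉ [-0.6, 0.8) ⇒ out
candidate 3: (m,n)=(7,3) → π∥ = 7+3·λ ≈ 11.8541, π⊥ = 7+3·λ' ≈ 5.1459 ∉ [-0.6, 0.8) ⇒ out
candidate 4: (m,n)=(-6,-12) → π∥ = -6-12·λ ≈ -25.4164, π⊥ = -6-12·λ' ≈ 1.4164 ∉ [-0.6, 0.8) ⇒ out
candidate 5: (m,n)=(-11,-18) → π∥ = -11-18·λ ≈ -40.1246, π⊥ = -11-18·λ' ≈ 0.1246 ∈ [-0.6, 0.8) ⇒ IN Λ
candidate 6: (m,n)=(1,3) → π∥ = 1+3·λ ≈ 5.8541, π⊥ = 1+3·λ' ≈ -0.8541 ∉ [-0.6, 0.8) ⇒ out
candidate 7: (m,n)=(-6,-10) → π∥ = -6-10·λ ≈ -22.1803, π⊥ = -6-10·λ' ≈ 0.1803 ∈ [-0.6, 0.8) ⇒ IN Λ

1, 5, 7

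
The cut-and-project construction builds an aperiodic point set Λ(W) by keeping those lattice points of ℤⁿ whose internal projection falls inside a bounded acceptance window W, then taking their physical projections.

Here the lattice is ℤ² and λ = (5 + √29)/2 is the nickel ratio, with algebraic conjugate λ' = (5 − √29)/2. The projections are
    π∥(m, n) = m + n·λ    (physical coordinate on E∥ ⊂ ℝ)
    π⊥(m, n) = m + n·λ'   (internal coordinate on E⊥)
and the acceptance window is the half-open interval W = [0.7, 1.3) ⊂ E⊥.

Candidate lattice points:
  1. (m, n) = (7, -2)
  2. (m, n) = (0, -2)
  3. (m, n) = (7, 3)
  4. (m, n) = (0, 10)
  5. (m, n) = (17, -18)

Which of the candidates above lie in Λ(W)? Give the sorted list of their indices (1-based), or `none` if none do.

λ' = (5−√29)/2 ≈ -0.192582.
candidate 1: (m,n)=(7,-2) → π∥ = 7-2·λ ≈ -3.385165, π⊥ = 7-2·λ' ≈ 7.385165 ∉ [0.7, 1.3) ⇒ out
candidate 2: (m,n)=(0,-2) → π∥ = 0-2·λ ≈ -10.385165, π⊥ = 0-2·λ' ≈ 0.385165 ∉ [0.7, 1.3) ⇒ out
candidate 3: (m,n)=(7,3) → π∥ = 7+3·λ ≈ 22.577747, π⊥ = 7+3·λ' ≈ 6.422253 ∉ [0.7, 1.3) ⇒ out
candidate 4: (m,n)=(0,10) → π∥ = 0+10·λ ≈ 51.925824, π⊥ = 0+10·λ' ≈ -1.925824 ∉ [0.7, 1.3) ⇒ out
candidate 5: (m,n)=(17,-18) → π∥ = 17-18·λ ≈ -76.466483, π⊥ = 17-18·λ' ≈ 20.466483 ∉ [0.7, 1.3) ⇒ out

none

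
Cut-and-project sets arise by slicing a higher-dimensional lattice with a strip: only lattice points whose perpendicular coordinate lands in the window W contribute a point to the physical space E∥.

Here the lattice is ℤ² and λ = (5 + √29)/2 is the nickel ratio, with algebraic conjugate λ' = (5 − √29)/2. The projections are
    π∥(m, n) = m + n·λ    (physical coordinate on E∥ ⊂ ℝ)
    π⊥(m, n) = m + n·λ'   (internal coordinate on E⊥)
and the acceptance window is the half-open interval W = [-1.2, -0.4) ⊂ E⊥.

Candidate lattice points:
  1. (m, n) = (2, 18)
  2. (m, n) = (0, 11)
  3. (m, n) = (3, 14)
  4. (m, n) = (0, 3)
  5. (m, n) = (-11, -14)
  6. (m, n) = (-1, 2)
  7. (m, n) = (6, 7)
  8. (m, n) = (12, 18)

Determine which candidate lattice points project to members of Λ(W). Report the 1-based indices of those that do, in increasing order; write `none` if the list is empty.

Numerically λ ≈ 5.1926 and λ' = −1/λ ≈ -0.1926.
candidate 1: (m,n)=(2,18) → π∥ = 2+18·λ ≈ 95.4665, π⊥ = 2+18·λ' ≈ -1.4665 ∉ [-1.2, -0.4) ⇒ out
candidate 2: (m,n)=(0,11) → π∥ = 0+11·λ ≈ 57.1184, π⊥ = 0+11·λ' ≈ -2.1184 ∉ [-1.2, -0.4) ⇒ out
candidate 3: (m,n)=(3,14) → π∥ = 3+14·λ ≈ 75.6962, π⊥ = 3+14·λ' ≈ 0.3038 ∉ [-1.2, -0.4) ⇒ out
candidate 4: (m,n)=(0,3) → π∥ = 0+3·λ ≈ 15.5777, π⊥ = 0+3·λ' ≈ -0.5777 ∈ [-1.2, -0.4) ⇒ IN Λ
candidate 5: (m,n)=(-11,-14) → π∥ = -11-14·λ ≈ -83.6962, π⊥ = -11-14·λ' ≈ -8.3038 ∉ [-1.2, -0.4) ⇒ out
candidate 6: (m,n)=(-1,2) → π∥ = -1+2·λ ≈ 9.3852, π⊥ = -1+2·λ' ≈ -1.3852 ∉ [-1.2, -0.4) ⇒ out
candidate 7: (m,n)=(6,7) → π∥ = 6+7·λ ≈ 42.3481, π⊥ = 6+7·λ' ≈ 4.6519 ∉ [-1.2, -0.4) ⇒ out
candidate 8: (m,n)=(12,18) → π∥ = 12+18·λ ≈ 105.4665, π⊥ = 12+18·λ' ≈ 8.5335 ∉ [-1.2, -0.4) ⇒ out

4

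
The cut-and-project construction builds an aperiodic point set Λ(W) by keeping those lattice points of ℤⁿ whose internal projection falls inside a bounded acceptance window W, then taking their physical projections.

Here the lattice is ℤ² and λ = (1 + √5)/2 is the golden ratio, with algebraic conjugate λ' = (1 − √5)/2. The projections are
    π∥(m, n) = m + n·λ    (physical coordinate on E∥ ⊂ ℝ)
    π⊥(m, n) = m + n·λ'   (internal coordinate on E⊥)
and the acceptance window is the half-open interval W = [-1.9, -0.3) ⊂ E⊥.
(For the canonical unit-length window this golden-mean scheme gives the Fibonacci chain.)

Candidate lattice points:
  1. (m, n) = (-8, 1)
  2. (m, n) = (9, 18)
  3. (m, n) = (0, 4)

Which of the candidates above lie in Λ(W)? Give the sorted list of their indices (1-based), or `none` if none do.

none

λ' = (1−√5)/2 ≈ -0.6180.
[1] lift (-8,1): star map gives -8.6180; window check -1.9 ≤ -8.6180 < -0.3 is false → out
[2] lift (9,18): star map gives -2.1246; window check -1.9 ≤ -2.1246 < -0.3 is false → out
[3] lift (0,4): star map gives -2.4721; window check -1.9 ≤ -2.4721 < -0.3 is false → out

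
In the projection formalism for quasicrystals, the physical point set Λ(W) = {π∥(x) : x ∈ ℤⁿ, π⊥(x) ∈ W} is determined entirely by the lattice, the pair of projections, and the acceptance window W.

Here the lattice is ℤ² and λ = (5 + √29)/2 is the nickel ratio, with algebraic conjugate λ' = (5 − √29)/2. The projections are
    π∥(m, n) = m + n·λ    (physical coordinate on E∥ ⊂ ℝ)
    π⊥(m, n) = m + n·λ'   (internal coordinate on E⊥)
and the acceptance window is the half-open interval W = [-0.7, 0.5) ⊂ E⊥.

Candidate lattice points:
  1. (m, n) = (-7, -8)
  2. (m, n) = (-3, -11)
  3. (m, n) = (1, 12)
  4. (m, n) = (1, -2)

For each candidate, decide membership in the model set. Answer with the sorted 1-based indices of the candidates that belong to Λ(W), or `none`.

none

λ' = (5−√29)/2 ≈ -0.1926.
candidate 1: (m,n)=(-7,-8) → π∥ = -7-8·λ ≈ -48.5407, π⊥ = -7-8·λ' ≈ -5.4593 ∉ [-0.7, 0.5) ⇒ out
candidate 2: (m,n)=(-3,-11) → π∥ = -3-11·λ ≈ -60.1184, π⊥ = -3-11·λ' ≈ -0.8816 ∉ [-0.7, 0.5) ⇒ out
candidate 3: (m,n)=(1,12) → π∥ = 1+12·λ ≈ 63.3110, π⊥ = 1+12·λ' ≈ -1.3110 ∉ [-0.7, 0.5) ⇒ out
candidate 4: (m,n)=(1,-2) → π∥ = 1-2·λ ≈ -9.3852, π⊥ = 1-2·λ' ≈ 1.3852 ∉ [-0.7, 0.5) ⇒ out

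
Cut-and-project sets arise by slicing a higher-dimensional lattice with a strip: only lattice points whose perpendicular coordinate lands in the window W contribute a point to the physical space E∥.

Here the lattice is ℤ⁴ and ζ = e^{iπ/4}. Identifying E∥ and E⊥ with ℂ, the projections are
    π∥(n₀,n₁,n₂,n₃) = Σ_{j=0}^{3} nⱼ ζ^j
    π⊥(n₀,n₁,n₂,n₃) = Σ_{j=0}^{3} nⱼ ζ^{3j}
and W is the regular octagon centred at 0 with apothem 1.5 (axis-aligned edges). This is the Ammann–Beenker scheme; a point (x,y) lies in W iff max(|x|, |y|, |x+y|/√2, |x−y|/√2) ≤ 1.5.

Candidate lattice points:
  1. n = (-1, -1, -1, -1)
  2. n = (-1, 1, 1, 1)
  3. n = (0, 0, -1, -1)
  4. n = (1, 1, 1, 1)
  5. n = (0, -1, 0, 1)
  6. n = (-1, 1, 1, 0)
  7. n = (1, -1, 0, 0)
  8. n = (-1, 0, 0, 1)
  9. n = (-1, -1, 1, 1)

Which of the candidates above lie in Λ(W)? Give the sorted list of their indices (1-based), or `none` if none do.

1, 2, 3, 4, 5, 8, 9

With ζ = e^{iπ/4} the internal vectors are ζ^0,ζ^3,ζ^6,ζ^9.
#1 (-1, -1, -1, -1): internal (-1.000000, -0.414214); octagon support 1.000000 vs apothem 1.5 → ∈ W
#2 (-1, 1, 1, 1): internal (-1.000000, 0.414214); octagon support 1.000000 vs apothem 1.5 → ∈ W
#3 (0, 0, -1, -1): internal (-0.707107, 0.292893); octagon support 0.707107 vs apothem 1.5 → ∈ W
#4 (1, 1, 1, 1): internal (1.000000, 0.414214); octagon support 1.000000 vs apothem 1.5 → ∈ W
#5 (0, -1, 0, 1): internal (1.414214, 0.000000); octagon support 1.414214 vs apothem 1.5 → ∈ W
#6 (-1, 1, 1, 0): internal (-1.707107, -0.292893); octagon support 1.707107 vs apothem 1.5 → ∉ W
#7 (1, -1, 0, 0): internal (1.707107, -0.707107); octagon support 1.707107 vs apothem 1.5 → ∉ W
#8 (-1, 0, 0, 1): internal (-0.292893, 0.707107); octagon support 0.707107 vs apothem 1.5 → ∈ W
#9 (-1, -1, 1, 1): internal (0.414214, -1.000000); octagon support 1.000000 vs apothem 1.5 → ∈ W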